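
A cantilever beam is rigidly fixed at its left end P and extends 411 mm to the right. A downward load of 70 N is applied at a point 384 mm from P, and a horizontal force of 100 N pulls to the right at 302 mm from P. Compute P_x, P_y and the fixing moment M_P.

P_x = -100.0 N, P_y = 70.00 N, M_P = 26880 N·mm

ΣF_x = 0: P_x + 100 = 0 → P_x = -100.0 N.
ΣF_y = 0: P_y − 70 = 0 → P_y = 70.00 N.
ΣM about P: M_P − 70·384 = 0 → M_P = 26880 N·mm.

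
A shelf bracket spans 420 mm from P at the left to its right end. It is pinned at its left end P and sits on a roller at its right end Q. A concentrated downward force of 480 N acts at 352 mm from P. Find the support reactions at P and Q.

Taking moments about P: Q_y·420 − 480·352 = 0 → Q_y = 168960/420 = 402.286 ≈ 402.3 N.
ΣF_y = 0: P_y + 402.286 − 480 = 0 → P_y = 77.71 N.
ΣF_x = 0: no horizontal applied forces, so P_x = 0.

P_x = 0, P_y = 77.71 N, Q_y = 402.3 N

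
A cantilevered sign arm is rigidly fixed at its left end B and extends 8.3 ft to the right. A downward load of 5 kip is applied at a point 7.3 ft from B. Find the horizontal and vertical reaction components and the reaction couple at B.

ΣF_x = 0: B_x = 0.
ΣF_y = 0: B_y − 5 = 0 → B_y = 5.000 kip.
ΣM about B: M_B − 5·7.3 = 0 → M_B = 36.50 kip·ft.

B_x = 0, B_y = 5.000 kip, M_B = 36.50 kip·ft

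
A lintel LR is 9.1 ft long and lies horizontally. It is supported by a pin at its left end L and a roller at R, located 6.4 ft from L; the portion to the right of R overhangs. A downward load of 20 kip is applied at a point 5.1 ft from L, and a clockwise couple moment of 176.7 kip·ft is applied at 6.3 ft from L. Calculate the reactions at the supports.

Moments about L: R_y·6.4 − 20·5.1 − 176.7 = 0 → R_y = 278.7/6.4 = 43.5469 ≈ 43.55 kip.
ΣF_y = 0: L_y + 43.5469 − 20 = 0 → L_y = -23.55 kip.
ΣF_x = 0: no horizontal applied forces, so L_x = 0.

L_x = 0, L_y = -23.55 kip, R_y = 43.55 kip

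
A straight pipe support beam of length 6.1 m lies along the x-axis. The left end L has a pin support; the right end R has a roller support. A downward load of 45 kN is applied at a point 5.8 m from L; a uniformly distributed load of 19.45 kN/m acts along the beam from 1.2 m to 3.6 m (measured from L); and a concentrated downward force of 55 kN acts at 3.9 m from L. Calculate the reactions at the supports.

Resultant of the distributed load: 19.45 × 2.4 = 46.68 kN at 2.4 m from L.
ΣM about L: R_y·6.1 − 45·5.8 − (19.45·2.4)·2.4 − 55·3.9 = 0 → R_y = 587.532/6.1 = 96.3167 ≈ 96.32 kN.
ΣF_y = 0: L_y + 96.3167 − 45 − 19.45·2.4 − 55 = 0 → L_y = 50.36 kN.
ΣF_x = 0: no horizontal applied forces, so L_x = 0.

L_x = 0, L_y = 50.36 kN, R_y = 96.32 kN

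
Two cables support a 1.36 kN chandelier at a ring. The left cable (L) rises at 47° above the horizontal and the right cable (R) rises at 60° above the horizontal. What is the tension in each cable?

T_L = 0.7111 kN, T_R = 0.9699 kN

ΣF_x = 0: −T_L·cos47° + T_R·cos60° = 0 → T_R = 1.364·T_L.
ΣF_y = 0: T_L·sin47° + T_R·sin60° = 1.36.
Substitute: T_L·(0.731354 + 1.364·0.866025) = 1.36 → T_L = 0.711069 ≈ 0.7111 kN.
Then T_R = 1.364 × 0.711069 = 0.9699 kN.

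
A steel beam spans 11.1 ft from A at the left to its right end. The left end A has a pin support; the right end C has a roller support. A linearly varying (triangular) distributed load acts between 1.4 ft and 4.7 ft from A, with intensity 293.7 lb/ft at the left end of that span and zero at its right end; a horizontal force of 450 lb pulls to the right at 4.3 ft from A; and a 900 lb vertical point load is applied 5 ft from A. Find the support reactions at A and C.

A_x = -450.0 lb, A_y = 870.1 lb, C_y = 514.6 lb

Resultant of the triangular load: ½ × 293.7 × 3.3 = 484.605 lb, acting at 2.5 ft from A (one-third of the span from the peak).
Moments about A: C_y·11.1 − (½·293.7·3.3)·2.5 − 900·5 = 0 → C_y = 5711.5125/11.1 = 514.551 ≈ 514.6 lb.
ΣF_y = 0: A_y + 514.551 − ½·293.7·3.3 − 900 = 0 → A_y = 870.1 lb.
ΣF_x = 0: A_x + 450 = 0 → A_x = -450.0 lb.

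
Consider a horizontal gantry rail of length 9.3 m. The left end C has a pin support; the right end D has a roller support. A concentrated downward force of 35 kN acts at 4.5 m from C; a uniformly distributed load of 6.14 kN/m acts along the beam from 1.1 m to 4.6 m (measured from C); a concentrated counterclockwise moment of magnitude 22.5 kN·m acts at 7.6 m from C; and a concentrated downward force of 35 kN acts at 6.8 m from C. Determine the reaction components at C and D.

C_x = 0, C_y = 44.80 kN, D_y = 46.69 kN

Resultant of the distributed load: 6.14 × 3.5 = 21.49 kN at 2.85 m from C.
ΣM about C: D_y·9.3 − 35·4.5 − (6.14·3.5)·2.85 + 22.5 − 35·6.8 = 0 → D_y = 434.2465/9.3 = 46.6932 ≈ 46.69 kN.
ΣF_y = 0: C_y + 46.6932 − 35 − 6.14·3.5 − 35 = 0 → C_y = 44.80 kN.
ΣF_x = 0: no horizontal applied forces, so C_x = 0.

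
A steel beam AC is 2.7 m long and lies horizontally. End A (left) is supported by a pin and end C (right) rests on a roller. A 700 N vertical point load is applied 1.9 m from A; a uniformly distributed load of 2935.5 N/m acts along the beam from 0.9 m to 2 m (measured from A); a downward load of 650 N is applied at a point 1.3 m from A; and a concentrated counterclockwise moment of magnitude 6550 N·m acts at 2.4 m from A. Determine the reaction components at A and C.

A_x = 0, A_y = 4465 N, C_y = 113.7 N

Resultant of the distributed load: 2935.5 × 1.1 = 3229.05 N at 1.45 m from A.
Moments about A: C_y·2.7 − 700·1.9 − (2935.5·1.1)·1.45 − 650·1.3 + 6550 = 0 → C_y = 307.1225/2.7 = 113.749 ≈ 113.7 N.
ΣF_y = 0: A_y + 113.749 − 700 − 2935.5·1.1 − 650 = 0 → A_y = 4465 N.
ΣF_x = 0: no horizontal applied forces, so A_x = 0.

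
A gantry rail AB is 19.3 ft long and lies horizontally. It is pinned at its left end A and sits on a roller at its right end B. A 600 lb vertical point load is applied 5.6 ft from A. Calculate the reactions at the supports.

A_x = 0, A_y = 425.9 lb, B_y = 174.1 lb

Taking moments about A: B_y·19.3 − 600·5.6 = 0 → B_y = 3360/19.3 = 174.093 ≈ 174.1 lb.
ΣF_y = 0: A_y + 174.093 − 600 = 0 → A_y = 425.9 lb.
ΣF_x = 0: no horizontal applied forces, so A_x = 0.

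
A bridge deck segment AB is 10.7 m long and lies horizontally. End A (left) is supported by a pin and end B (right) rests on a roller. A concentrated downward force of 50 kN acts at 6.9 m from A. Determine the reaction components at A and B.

Moments about A: B_y·10.7 − 50·6.9 = 0 → B_y = 345/10.7 = 32.243 ≈ 32.24 kN.
ΣF_y = 0: A_y + 32.243 − 50 = 0 → A_y = 17.76 kN.
ΣF_x = 0: no horizontal applied forces, so A_x = 0.

A_x = 0, A_y = 17.76 kN, B_y = 32.24 kN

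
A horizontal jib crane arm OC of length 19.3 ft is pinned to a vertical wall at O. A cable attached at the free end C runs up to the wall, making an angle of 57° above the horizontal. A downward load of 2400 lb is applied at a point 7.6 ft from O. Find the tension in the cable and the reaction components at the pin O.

ΣM about O: T·sin57°·19.3 − 2400·7.6 = 0 → T = 18240/(19.3·0.838671) = 1126.88 ≈ 1127 lb.
ΣF_x = 0: O_x − T·cos57° = 0 → O_x = 1126.88 × 0.544639 = 613.7 lb.
ΣF_y = 0: O_y + T·sin57° − 2400 = 0 → O_y = 2400 − 1126.88 × 0.838671 = 1455 lb.

T = 1127 lb, O_x = 613.7 lb, O_y = 1455 lb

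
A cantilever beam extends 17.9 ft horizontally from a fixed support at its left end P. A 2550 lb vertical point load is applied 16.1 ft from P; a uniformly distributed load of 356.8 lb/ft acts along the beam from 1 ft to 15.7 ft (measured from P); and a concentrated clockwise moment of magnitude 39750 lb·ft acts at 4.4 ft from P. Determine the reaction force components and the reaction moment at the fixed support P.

Resultant of the distributed load: 356.8 × 14.7 = 5244.96 lb at 8.35 ft from P.
ΣF_x = 0: P_x = 0.
ΣF_y = 0: P_y − 2550 − 356.8·14.7 = 0 → P_y = 7795 lb.
ΣM about P: M_P − 2550·16.1 − (356.8·14.7)·8.35 − 39750 = 0 → M_P = 124600 lb·ft.

P_x = 0, P_y = 7795 lb, M_P = 124600 lb·ft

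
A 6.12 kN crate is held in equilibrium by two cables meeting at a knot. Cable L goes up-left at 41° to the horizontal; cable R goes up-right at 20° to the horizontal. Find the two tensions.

T_L = 6.575 kN, T_R = 5.281 kN

ΣF_x = 0: −T_L·cos41° + T_R·cos20° = 0 → T_R = 0.803145·T_L.
ΣF_y = 0: T_L·sin41° + T_R·sin20° = 6.12.
Substitute: T_L·(0.656059 + 0.803145·0.34202) = 6.12 → T_L = 6.57534 ≈ 6.575 kN.
Then T_R = 0.803145 × 6.57534 = 5.281 kN.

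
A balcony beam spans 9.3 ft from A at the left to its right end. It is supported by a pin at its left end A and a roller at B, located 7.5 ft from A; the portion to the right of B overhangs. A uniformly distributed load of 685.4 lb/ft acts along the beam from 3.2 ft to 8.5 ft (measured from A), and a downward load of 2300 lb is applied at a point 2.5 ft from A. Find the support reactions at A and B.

Resultant of the distributed load: 685.4 × 5.3 = 3632.62 lb at 5.85 ft from A.
ΣM about A: B_y·7.5 − (685.4·5.3)·5.85 − 2300·2.5 = 0 → B_y = 27000.827/7.5 = 3600.11 ≈ 3600 lb.
ΣF_y = 0: A_y + 3600.11 − 685.4·5.3 − 2300 = 0 → A_y = 2333 lb.
ΣF_x = 0: no horizontal applied forces, so A_x = 0.

A_x = 0, A_y = 2333 lb, B_y = 3600 lb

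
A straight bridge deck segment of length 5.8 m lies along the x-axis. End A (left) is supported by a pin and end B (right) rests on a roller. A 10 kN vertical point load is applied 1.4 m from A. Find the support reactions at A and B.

Taking moments about A: B_y·5.8 − 10·1.4 = 0 → B_y = 14/5.8 = 2.41379 ≈ 2.414 kN.
ΣF_y = 0: A_y + 2.41379 − 10 = 0 → A_y = 7.586 kN.
ΣF_x = 0: no horizontal applied forces, so A_x = 0.

A_x = 0, A_y = 7.586 kN, B_y = 2.414 kN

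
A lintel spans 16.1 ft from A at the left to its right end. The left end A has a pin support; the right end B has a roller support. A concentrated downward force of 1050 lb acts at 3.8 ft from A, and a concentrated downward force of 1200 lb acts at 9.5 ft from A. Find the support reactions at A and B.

Taking moments about A: B_y·16.1 − 1050·3.8 − 1200·9.5 = 0 → B_y = 15390/16.1 = 955.901 ≈ 955.9 lb.
ΣF_y = 0: A_y + 955.901 − 1050 − 1200 = 0 → A_y = 1294 lb.
ΣF_x = 0: no horizontal applied forces, so A_x = 0.

A_x = 0, A_y = 1294 lb, B_y = 955.9 lb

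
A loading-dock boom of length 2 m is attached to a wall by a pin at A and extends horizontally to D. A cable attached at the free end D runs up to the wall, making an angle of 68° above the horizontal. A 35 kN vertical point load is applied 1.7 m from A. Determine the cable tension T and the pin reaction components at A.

T = 32.09 kN, A_x = 12.02 kN, A_y = 5.250 kN

ΣM about A: T·sin68°·2 − 35·1.7 = 0 → T = 59.5/(2·0.927184) = 32.0864 ≈ 32.09 kN.
ΣF_x = 0: A_x − T·cos68° = 0 → A_x = 32.0864 × 0.374607 = 12.02 kN.
ΣF_y = 0: A_y + T·sin68° − 35 = 0 → A_y = 35 − 32.0864 × 0.927184 = 5.250 kN.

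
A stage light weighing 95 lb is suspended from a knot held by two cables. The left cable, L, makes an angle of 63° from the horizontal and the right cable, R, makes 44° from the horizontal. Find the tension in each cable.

ΣF_x = 0: −T_L·cos63° + T_R·cos44° = 0 → T_R = 0.631121·T_L.
ΣF_y = 0: T_L·sin63° + T_R·sin44° = 95.
Substitute: T_L·(0.891007 + 0.631121·0.694658) = 95 → T_L = 71.4597 ≈ 71.46 lb.
Then T_R = 0.631121 × 71.4597 = 45.10 lb.

T_L = 71.46 lb, T_R = 45.10 lb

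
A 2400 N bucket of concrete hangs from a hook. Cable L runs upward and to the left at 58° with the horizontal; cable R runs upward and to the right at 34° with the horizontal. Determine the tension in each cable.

T_L = 1991 N, T_R = 1273 N

ΣF_x = 0: −T_L·cos58° + T_R·cos34° = 0 → T_R = 0.639198·T_L.
ΣF_y = 0: T_L·sin58° + T_R·sin34° = 2400.
Substitute: T_L·(0.848048 + 0.639198·0.559193) = 2400 → T_L = 1990.9 ≈ 1991 N.
Then T_R = 0.639198 × 1990.9 = 1273 N.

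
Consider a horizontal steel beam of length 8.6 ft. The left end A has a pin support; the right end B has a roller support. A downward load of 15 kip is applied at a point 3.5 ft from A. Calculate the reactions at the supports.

Moments about A: B_y·8.6 − 15·3.5 = 0 → B_y = 52.5/8.6 = 6.10465 ≈ 6.105 kip.
ΣF_y = 0: A_y + 6.10465 − 15 = 0 → A_y = 8.895 kip.
ΣF_x = 0: no horizontal applied forces, so A_x = 0.

A_x = 0, A_y = 8.895 kip, B_y = 6.105 kip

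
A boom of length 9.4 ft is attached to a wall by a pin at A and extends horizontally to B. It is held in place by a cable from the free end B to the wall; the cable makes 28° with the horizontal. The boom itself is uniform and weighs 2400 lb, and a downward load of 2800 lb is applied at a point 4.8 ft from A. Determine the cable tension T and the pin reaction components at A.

T = 5602 lb, A_x = 4946 lb, A_y = 2570 lb

ΣM about A: T·sin28°·9.4 − 2400·4.7 − 2800·4.8 = 0 → T = 24720/(9.4·0.469472) = 5601.58 ≈ 5602 lb.
ΣF_x = 0: A_x − T·cos28° = 0 → A_x = 5601.58 × 0.882948 = 4946 lb.
ΣF_y = 0: A_y + T·sin28° − 2400 − 2800 = 0 → A_y = 5200 − 5601.58 × 0.469472 = 2570 lb.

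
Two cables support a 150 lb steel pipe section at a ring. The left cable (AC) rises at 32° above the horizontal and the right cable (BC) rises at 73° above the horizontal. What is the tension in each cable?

ΣF_x = 0: −T_AC·cos32° + T_BC·cos73° = 0 → T_BC = 2.90058·T_AC.
ΣF_y = 0: T_AC·sin32° + T_BC·sin73° = 150.
Substitute: T_AC·(0.529919 + 2.90058·0.956305) = 150 → T_AC = 45.4028 ≈ 45.40 lb.
Then T_BC = 2.90058 × 45.4028 = 131.7 lb.

T_AC = 45.40 lb, T_BC = 131.7 lb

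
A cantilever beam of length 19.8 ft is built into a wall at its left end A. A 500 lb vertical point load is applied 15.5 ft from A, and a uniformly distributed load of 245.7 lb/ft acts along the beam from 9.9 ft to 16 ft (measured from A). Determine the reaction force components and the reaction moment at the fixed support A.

A_x = 0, A_y = 1999 lb, M_A = 27160 lb·ft

Resultant of the distributed load: 245.7 × 6.1 = 1498.77 lb at 12.95 ft from A.
ΣF_x = 0: A_x = 0.
ΣF_y = 0: A_y − 500 − 245.7·6.1 = 0 → A_y = 1999 lb.
ΣM about A: M_A − 500·15.5 − (245.7·6.1)·12.95 = 0 → M_A = 27160 lb·ft.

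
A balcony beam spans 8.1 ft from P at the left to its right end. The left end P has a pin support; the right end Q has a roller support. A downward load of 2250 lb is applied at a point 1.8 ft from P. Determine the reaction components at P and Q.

ΣM about P: Q_y·8.1 − 2250·1.8 = 0 → Q_y = 4050/8.1 = 500.0 lb.
ΣF_y = 0: P_y + 500 − 2250 = 0 → P_y = 1750 lb.
ΣF_x = 0: no horizontal applied forces, so P_x = 0.

P_x = 0, P_y = 1750 lb, Q_y = 500.0 lb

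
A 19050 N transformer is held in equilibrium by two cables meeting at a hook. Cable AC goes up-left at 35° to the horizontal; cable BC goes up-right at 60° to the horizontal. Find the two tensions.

T_AC = 9561 N, T_BC = 15660 N

ΣF_x = 0: −T_AC·cos35° + T_BC·cos60° = 0 → T_BC = 1.6383·T_AC.
ΣF_y = 0: T_AC·sin35° + T_BC·sin60° = 19050.
Substitute: T_AC·(0.573576 + 1.6383·0.866025) = 19050 → T_AC = 9561.41 ≈ 9561 N.
Then T_BC = 1.6383 × 9561.41 = 15660 N.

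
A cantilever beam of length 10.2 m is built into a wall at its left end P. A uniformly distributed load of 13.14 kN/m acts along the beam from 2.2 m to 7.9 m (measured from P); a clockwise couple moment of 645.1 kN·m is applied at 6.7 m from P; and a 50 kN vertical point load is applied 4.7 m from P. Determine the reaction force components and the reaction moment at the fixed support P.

P_x = 0, P_y = 124.9 kN, M_P = 1258 kN·m

Resultant of the distributed load: 13.14 × 5.7 = 74.898 kN at 5.05 m from P.
ΣF_x = 0: P_x = 0.
ΣF_y = 0: P_y − 13.14·5.7 − 50 = 0 → P_y = 124.9 kN.
ΣM about P: M_P − (13.14·5.7)·5.05 − 645.1 − 50·4.7 = 0 → M_P = 1258 kN·m.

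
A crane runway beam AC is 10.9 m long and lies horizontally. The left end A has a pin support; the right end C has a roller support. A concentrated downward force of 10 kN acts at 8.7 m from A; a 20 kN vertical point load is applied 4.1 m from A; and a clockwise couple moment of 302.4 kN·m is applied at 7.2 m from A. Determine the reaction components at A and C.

A_x = 0, A_y = -13.25 kN, C_y = 43.25 kN

ΣM about A: C_y·10.9 − 10·8.7 − 20·4.1 − 302.4 = 0 → C_y = 471.4/10.9 = 43.2477 ≈ 43.25 kN.
ΣF_y = 0: A_y + 43.2477 − 10 − 20 = 0 → A_y = -13.25 kN.
ΣF_x = 0: no horizontal applied forces, so A_x = 0.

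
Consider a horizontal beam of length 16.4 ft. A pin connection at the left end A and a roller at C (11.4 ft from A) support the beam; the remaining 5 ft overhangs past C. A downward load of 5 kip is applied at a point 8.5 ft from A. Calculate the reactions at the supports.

A_x = 0, A_y = 1.272 kip, C_y = 3.728 kip

Moments about A: C_y·11.4 − 5·8.5 = 0 → C_y = 42.5/11.4 = 3.72807 ≈ 3.728 kip.
ΣF_y = 0: A_y + 3.72807 − 5 = 0 → A_y = 1.272 kip.
ΣF_x = 0: no horizontal applied forces, so A_x = 0.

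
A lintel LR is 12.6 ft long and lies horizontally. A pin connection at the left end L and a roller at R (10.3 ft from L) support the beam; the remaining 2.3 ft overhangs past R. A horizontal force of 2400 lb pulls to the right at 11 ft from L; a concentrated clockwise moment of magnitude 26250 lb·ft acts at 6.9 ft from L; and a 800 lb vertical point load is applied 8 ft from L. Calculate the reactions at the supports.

L_x = -2400 lb, L_y = -2370 lb, R_y = 3170 lb

ΣM about L: R_y·10.3 − 26250 − 800·8 = 0 → R_y = 32650/10.3 = 3169.9 ≈ 3170 lb.
ΣF_y = 0: L_y + 3169.9 − 800 = 0 → L_y = -2370 lb.
ΣF_x = 0: L_x + 2400 = 0 → L_x = -2400 lb.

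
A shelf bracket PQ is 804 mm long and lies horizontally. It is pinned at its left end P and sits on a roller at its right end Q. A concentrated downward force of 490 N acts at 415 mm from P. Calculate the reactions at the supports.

P_x = 0, P_y = 237.1 N, Q_y = 252.9 N

ΣM about P: Q_y·804 − 490·415 = 0 → Q_y = 203350/804 = 252.923 ≈ 252.9 N.
ΣF_y = 0: P_y + 252.923 − 490 = 0 → P_y = 237.1 N.
ΣF_x = 0: no horizontal applied forces, so P_x = 0.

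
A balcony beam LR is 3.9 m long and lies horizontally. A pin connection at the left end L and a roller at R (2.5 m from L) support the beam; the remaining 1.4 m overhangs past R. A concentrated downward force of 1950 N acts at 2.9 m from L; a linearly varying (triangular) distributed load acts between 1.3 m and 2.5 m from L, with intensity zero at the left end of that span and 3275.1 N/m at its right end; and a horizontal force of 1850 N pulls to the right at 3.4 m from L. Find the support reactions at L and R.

L_x = -1850 N, L_y = 2.410 N, R_y = 3913 N

Resultant of the triangular load: ½ × 3275.1 × 1.2 = 1965.06 N, acting at 2.1 m from L (one-third of the span from the peak).
ΣM about L: R_y·2.5 − 1950·2.9 − (½·3275.1·1.2)·2.1 = 0 → R_y = 9781.626/2.5 = 3912.65 ≈ 3913 N.
ΣF_y = 0: L_y + 3912.65 − 1950 − ½·3275.1·1.2 = 0 → L_y = 2.410 N.
ΣF_x = 0: L_x + 1850 = 0 → L_x = -1850 N.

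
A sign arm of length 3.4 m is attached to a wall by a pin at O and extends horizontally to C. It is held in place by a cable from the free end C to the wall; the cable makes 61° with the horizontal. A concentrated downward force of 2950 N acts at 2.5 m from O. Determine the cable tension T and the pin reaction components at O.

T = 2480 N, O_x = 1202 N, O_y = 780.9 N

ΣM about O: T·sin61°·3.4 − 2950·2.5 = 0 → T = 7375/(3.4·0.87462) = 2480.07 ≈ 2480 N.
ΣF_x = 0: O_x − T·cos61° = 0 → O_x = 2480.07 × 0.48481 = 1202 N.
ΣF_y = 0: O_y + T·sin61° − 2950 = 0 → O_y = 2950 − 2480.07 × 0.87462 = 780.9 N.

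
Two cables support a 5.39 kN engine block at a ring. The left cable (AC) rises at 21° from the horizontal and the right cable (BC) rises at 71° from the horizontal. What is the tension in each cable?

ΣF_x = 0: −T_AC·cos21° + T_BC·cos71° = 0 → T_BC = 2.86754·T_AC.
ΣF_y = 0: T_AC·sin21° + T_BC·sin71° = 5.39.
Substitute: T_AC·(0.358368 + 2.86754·0.945519) = 5.39 → T_AC = 1.75588 ≈ 1.756 kN.
Then T_BC = 2.86754 × 1.75588 = 5.035 kN.

T_AC = 1.756 kN, T_BC = 5.035 kN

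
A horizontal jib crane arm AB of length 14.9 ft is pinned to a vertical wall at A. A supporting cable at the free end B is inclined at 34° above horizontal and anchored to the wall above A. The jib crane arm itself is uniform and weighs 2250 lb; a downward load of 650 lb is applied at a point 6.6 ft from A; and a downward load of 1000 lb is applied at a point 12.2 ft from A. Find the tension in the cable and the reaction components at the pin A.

ΣM about A: T·sin34°·14.9 − 2250·7.45 − 650·6.6 − 1000·12.2 = 0 → T = 33252.5/(14.9·0.559193) = 3990.95 ≈ 3991 lb.
ΣF_x = 0: A_x − T·cos34° = 0 → A_x = 3990.95 × 0.829038 = 3309 lb.
ΣF_y = 0: A_y + T·sin34° − 2250 − 650 − 1000 = 0 → A_y = 3900 − 3990.95 × 0.559193 = 1668 lb.

T = 3991 lb, A_x = 3309 lb, A_y = 1668 lb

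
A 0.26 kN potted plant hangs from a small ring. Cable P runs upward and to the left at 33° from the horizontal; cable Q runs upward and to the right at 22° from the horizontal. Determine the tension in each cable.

ΣF_x = 0: −T_P·cos33° + T_Q·cos22° = 0 → T_Q = 0.904535·T_P.
ΣF_y = 0: T_P·sin33° + T_Q·sin22° = 0.26.
Substitute: T_P·(0.544639 + 0.904535·0.374607) = 0.26 → T_P = 0.294289 ≈ 0.2943 kN.
Then T_Q = 0.904535 × 0.294289 = 0.2662 kN.

T_P = 0.2943 kN, T_Q = 0.2662 kN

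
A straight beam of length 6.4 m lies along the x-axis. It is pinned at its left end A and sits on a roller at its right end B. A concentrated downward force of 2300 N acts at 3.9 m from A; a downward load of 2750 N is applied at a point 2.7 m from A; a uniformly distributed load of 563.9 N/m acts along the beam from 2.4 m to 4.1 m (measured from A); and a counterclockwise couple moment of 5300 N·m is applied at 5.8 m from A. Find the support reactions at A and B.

A_x = 0, A_y = 3788 N, B_y = 2220 N

Resultant of the distributed load: 563.9 × 1.7 = 958.63 N at 3.25 m from A.
Taking moments about A: B_y·6.4 − 2300·3.9 − 2750·2.7 − (563.9·1.7)·3.25 + 5300 = 0 → B_y = 14210.5475/6.4 = 2220.4 ≈ 2220 N.
ΣF_y = 0: A_y + 2220.4 − 2300 − 2750 − 563.9·1.7 = 0 → A_y = 3788 N.
ΣF_x = 0: no horizontal applied forces, so A_x = 0.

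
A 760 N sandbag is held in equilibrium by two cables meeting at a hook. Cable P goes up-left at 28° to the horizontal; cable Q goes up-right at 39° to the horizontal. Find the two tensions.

T_P = 641.6 N, T_Q = 729.0 N

ΣF_x = 0: −T_P·cos28° + T_Q·cos39° = 0 → T_Q = 1.13614·T_P.
ΣF_y = 0: T_P·sin28° + T_Q·sin39° = 760.
Substitute: T_P·(0.469472 + 1.13614·0.62932) = 760 → T_P = 641.638 ≈ 641.6 N.
Then T_Q = 1.13614 × 641.638 = 729.0 N.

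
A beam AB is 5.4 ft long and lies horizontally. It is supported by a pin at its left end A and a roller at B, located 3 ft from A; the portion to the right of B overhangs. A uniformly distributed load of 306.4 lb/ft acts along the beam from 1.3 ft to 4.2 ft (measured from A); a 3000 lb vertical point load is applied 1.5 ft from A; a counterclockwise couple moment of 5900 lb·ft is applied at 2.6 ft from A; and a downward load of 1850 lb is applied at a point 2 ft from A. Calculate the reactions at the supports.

Resultant of the distributed load: 306.4 × 2.9 = 888.56 lb at 2.75 ft from A.
Moments about A: B_y·3 − (306.4·2.9)·2.75 − 3000·1.5 + 5900 − 1850·2 = 0 → B_y = 4743.54/3 = 1581.18 ≈ 1581 lb.
ΣF_y = 0: A_y + 1581.18 − 306.4·2.9 − 3000 − 1850 = 0 → A_y = 4157 lb.
ΣF_x = 0: no horizontal applied forces, so A_x = 0.

A_x = 0, A_y = 4157 lb, B_y = 1581 lb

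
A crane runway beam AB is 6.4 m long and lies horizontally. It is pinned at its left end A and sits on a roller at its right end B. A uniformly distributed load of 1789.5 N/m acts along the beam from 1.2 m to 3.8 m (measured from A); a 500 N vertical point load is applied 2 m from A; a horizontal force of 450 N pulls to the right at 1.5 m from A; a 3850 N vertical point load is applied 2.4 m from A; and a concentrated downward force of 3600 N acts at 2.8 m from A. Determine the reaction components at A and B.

A_x = -450.0 N, A_y = 7610 N, B_y = 4992 N

Resultant of the distributed load: 1789.5 × 2.6 = 4652.7 N at 2.5 m from A.
ΣM about A: B_y·6.4 − (1789.5·2.6)·2.5 − 500·2 − 3850·2.4 − 3600·2.8 = 0 → B_y = 31951.75/6.4 = 4992.46 ≈ 4992 N.
ΣF_y = 0: A_y + 4992.46 − 1789.5·2.6 − 500 − 3850 − 3600 = 0 → A_y = 7610 N.
ΣF_x = 0: A_x + 450 = 0 → A_x = -450.0 N.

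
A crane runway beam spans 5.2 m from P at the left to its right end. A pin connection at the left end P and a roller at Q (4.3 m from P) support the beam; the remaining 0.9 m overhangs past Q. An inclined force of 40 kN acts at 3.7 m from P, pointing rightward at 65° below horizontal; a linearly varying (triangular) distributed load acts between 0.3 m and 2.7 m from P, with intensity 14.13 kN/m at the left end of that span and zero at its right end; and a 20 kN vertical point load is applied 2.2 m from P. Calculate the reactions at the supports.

P_x = -16.90 kN, P_y = 27.44 kN, Q_y = 45.76 kN

Resultant of the triangular load: ½ × 14.13 × 2.4 = 16.956 kN, acting at 1.1 m from P (one-third of the span from the peak).
ΣM about P: Q_y·4.3 − 40·sin65°·3.7 − (½·14.13·2.4)·1.1 − 20·2.2 = 0 → Q_y = 196.785/4.3 = 45.764 ≈ 45.76 kN.
ΣF_y = 0: P_y + 45.764 − 40·sin65° − ½·14.13·2.4 − 20 = 0 → P_y = 27.44 kN.
ΣF_x = 0: P_x + 40·cos65° = 0 → P_x = -16.90 kN.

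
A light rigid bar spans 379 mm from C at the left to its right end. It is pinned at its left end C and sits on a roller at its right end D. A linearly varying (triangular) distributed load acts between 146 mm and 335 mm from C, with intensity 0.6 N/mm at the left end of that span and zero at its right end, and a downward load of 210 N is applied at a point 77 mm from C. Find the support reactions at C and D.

C_x = 0, C_y = 192.8 N, D_y = 73.93 N

Resultant of the triangular load: ½ × 0.6 × 189 = 56.7 N, acting at 209 mm from C (one-third of the span from the peak).
ΣM about C: D_y·379 − (½·0.6·189)·209 − 210·77 = 0 → D_y = 28020.3/379 = 73.9322 ≈ 73.93 N.
ΣF_y = 0: C_y + 73.9322 − ½·0.6·189 − 210 = 0 → C_y = 192.8 N.
ΣF_x = 0: no horizontal applied forces, so C_x = 0.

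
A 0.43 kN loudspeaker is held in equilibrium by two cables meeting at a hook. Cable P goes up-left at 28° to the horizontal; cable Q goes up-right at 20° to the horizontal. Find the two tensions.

T_P = 0.5437 kN, T_Q = 0.5109 kN

ΣF_x = 0: −T_P·cos28° + T_Q·cos20° = 0 → T_Q = 0.939613·T_P.
ΣF_y = 0: T_P·sin28° + T_Q·sin20° = 0.43.
Substitute: T_P·(0.469472 + 0.939613·0.34202) = 0.43 → T_P = 0.543727 ≈ 0.5437 kN.
Then T_Q = 0.939613 × 0.543727 = 0.5109 kN.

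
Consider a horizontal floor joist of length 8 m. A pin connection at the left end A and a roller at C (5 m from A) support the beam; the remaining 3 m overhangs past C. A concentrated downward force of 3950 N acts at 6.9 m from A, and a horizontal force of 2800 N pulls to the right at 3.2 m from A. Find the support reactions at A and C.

ΣM about A: C_y·5 − 3950·6.9 = 0 → C_y = 27255/5 = 5451 N.
ΣF_y = 0: A_y + 5451 − 3950 = 0 → A_y = -1501 N.
ΣF_x = 0: A_x + 2800 = 0 → A_x = -2800 N.

A_x = -2800 N, A_y = -1501 N, C_y = 5451 N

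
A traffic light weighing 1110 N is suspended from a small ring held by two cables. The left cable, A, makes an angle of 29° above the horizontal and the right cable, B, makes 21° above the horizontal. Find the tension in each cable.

T_A = 1353 N, T_B = 1267 N

ΣF_x = 0: −T_A·cos29° + T_B·cos21° = 0 → T_B = 0.936845·T_A.
ΣF_y = 0: T_A·sin29° + T_B·sin21° = 1110.
Substitute: T_A·(0.48481 + 0.936845·0.358368) = 1110 → T_A = 1352.76 ≈ 1353 N.
Then T_B = 0.936845 × 1352.76 = 1267 N.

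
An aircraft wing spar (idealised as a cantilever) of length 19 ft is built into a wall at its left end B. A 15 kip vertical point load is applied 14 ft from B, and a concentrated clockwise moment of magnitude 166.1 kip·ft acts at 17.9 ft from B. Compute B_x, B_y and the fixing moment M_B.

ΣF_x = 0: B_x = 0.
ΣF_y = 0: B_y − 15 = 0 → B_y = 15.00 kip.
ΣM about B: M_B − 15·14 − 166.1 = 0 → M_B = 376.1 kip·ft.

B_x = 0, B_y = 15.00 kip, M_B = 376.1 kip·ft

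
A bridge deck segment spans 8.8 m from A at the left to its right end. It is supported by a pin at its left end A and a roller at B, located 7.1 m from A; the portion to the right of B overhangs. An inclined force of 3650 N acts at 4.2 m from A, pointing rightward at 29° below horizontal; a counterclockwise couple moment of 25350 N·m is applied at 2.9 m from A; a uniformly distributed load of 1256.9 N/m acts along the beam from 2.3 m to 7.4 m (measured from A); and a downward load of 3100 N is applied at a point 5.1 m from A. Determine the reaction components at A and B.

A_x = -3192 N, A_y = 7198 N, B_y = 4082 N

Resultant of the distributed load: 1256.9 × 5.1 = 6410.19 N at 4.85 m from A.
Taking moments about A: B_y·7.1 − 3650·sin29°·4.2 + 25350 − (1256.9·5.1)·4.85 − 3100·5.1 = 0 → B_y = 28981.6/7.1 = 4081.92 ≈ 4082 N.
ΣF_y = 0: A_y + 4081.92 − 3650·sin29° − 1256.9·5.1 − 3100 = 0 → A_y = 7198 N.
ΣF_x = 0: A_x + 3650·cos29° = 0 → A_x = -3192 N.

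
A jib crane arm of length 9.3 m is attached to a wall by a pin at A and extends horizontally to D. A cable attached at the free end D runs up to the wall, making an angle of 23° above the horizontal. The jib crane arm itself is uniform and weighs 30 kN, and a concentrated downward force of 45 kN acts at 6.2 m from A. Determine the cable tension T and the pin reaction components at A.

ΣM about A: T·sin23°·9.3 − 30·4.65 − 45·6.2 = 0 → T = 418.5/(9.3·0.390731) = 115.169 ≈ 115.2 kN.
ΣF_x = 0: A_x − T·cos23° = 0 → A_x = 115.169 × 0.920505 = 106.0 kN.
ΣF_y = 0: A_y + T·sin23° − 30 − 45 = 0 → A_y = 75 − 115.169 × 0.390731 = 30.00 kN.

T = 115.2 kN, A_x = 106.0 kN, A_y = 30.00 kN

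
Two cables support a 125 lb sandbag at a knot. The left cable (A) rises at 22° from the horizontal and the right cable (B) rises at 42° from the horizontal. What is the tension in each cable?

ΣF_x = 0: −T_A·cos22° + T_B·cos42° = 0 → T_B = 1.24765·T_A.
ΣF_y = 0: T_A·sin22° + T_B·sin42° = 125.
Substitute: T_A·(0.374607 + 1.24765·0.669131) = 125 → T_A = 103.353 ≈ 103.4 lb.
Then T_B = 1.24765 × 103.353 = 128.9 lb.

T_A = 103.4 lb, T_B = 128.9 lb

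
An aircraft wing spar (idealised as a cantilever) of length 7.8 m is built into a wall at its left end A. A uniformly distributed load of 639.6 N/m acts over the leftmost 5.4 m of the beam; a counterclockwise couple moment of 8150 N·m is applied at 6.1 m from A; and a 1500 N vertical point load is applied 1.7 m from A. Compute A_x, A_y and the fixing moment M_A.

A_x = 0, A_y = 4954 N, M_A = 3725 N·m

Resultant of the distributed load: 639.6 × 5.4 = 3453.84 N at 2.7 m from A.
ΣF_x = 0: A_x = 0.
ΣF_y = 0: A_y − 639.6·5.4 − 1500 = 0 → A_y = 4954 N.
ΣM about A: M_A − (639.6·5.4)·2.7 + 8150 − 1500·1.7 = 0 → M_A = 3725 N·m.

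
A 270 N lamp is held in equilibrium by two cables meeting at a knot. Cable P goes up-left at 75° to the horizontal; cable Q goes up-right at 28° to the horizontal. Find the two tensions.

T_P = 244.7 N, T_Q = 71.72 N

ΣF_x = 0: −T_P·cos75° + T_Q·cos28° = 0 → T_Q = 0.293131·T_P.
ΣF_y = 0: T_P·sin75° + T_Q·sin28° = 270.
Substitute: T_P·(0.965926 + 0.293131·0.469472) = 270 → T_P = 244.667 ≈ 244.7 N.
Then T_Q = 0.293131 × 244.667 = 71.72 N.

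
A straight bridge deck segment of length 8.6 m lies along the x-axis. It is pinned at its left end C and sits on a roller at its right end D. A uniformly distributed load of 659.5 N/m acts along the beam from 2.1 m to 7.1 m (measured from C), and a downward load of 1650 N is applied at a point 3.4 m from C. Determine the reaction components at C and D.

Resultant of the distributed load: 659.5 × 5 = 3297.5 N at 4.6 m from C.
Taking moments about C: D_y·8.6 − (659.5·5)·4.6 − 1650·3.4 = 0 → D_y = 20778.5/8.6 = 2416.1 ≈ 2416 N.
ΣF_y = 0: C_y + 2416.1 − 659.5·5 − 1650 = 0 → C_y = 2531 N.
ΣF_x = 0: no horizontal applied forces, so C_x = 0.

C_x = 0, C_y = 2531 N, D_y = 2416 N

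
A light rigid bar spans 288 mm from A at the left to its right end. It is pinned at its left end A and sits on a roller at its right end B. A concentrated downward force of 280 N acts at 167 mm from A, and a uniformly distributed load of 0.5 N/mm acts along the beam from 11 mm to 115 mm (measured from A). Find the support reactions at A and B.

Resultant of the distributed load: 0.5 × 104 = 52 N at 63 mm from A.
ΣM about A: B_y·288 − 280·167 − (0.5·104)·63 = 0 → B_y = 50036/288 = 173.736 ≈ 173.7 N.
ΣF_y = 0: A_y + 173.736 − 280 − 0.5·104 = 0 → A_y = 158.3 N.
ΣF_x = 0: no horizontal applied forces, so A_x = 0.

A_x = 0, A_y = 158.3 N, B_y = 173.7 N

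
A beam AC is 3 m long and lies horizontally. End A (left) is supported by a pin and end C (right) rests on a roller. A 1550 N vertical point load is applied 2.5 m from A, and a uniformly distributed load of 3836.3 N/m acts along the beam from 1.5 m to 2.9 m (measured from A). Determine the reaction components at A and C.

A_x = 0, A_y = 1691 N, C_y = 5230 N

Resultant of the distributed load: 3836.3 × 1.4 = 5370.82 N at 2.2 m from A.
ΣM about A: C_y·3 − 1550·2.5 − (3836.3·1.4)·2.2 = 0 → C_y = 15690.804/3 = 5230.27 ≈ 5230 N.
ΣF_y = 0: A_y + 5230.27 − 1550 − 3836.3·1.4 = 0 → A_y = 1691 N.
ΣF_x = 0: no horizontal applied forces, so A_x = 0.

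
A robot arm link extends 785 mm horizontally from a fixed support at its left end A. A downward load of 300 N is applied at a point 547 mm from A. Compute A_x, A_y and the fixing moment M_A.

ΣF_x = 0: A_x = 0.
ΣF_y = 0: A_y − 300 = 0 → A_y = 300.0 N.
ΣM about A: M_A − 300·547 = 0 → M_A = 164100 N·mm.

A_x = 0, A_y = 300.0 N, M_A = 164100 N·mm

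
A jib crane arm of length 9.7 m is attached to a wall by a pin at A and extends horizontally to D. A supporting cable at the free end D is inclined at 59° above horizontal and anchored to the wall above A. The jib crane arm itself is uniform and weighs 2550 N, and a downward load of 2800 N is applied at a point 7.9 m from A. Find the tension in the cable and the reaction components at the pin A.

T = 4148 N, A_x = 2136 N, A_y = 1795 N

ΣM about A: T·sin59°·9.7 − 2550·4.85 − 2800·7.9 = 0 → T = 34487.5/(9.7·0.857167) = 4147.86 ≈ 4148 N.
ΣF_x = 0: A_x − T·cos59° = 0 → A_x = 4147.86 × 0.515038 = 2136 N.
ΣF_y = 0: A_y + T·sin59° − 2550 − 2800 = 0 → A_y = 5350 − 4147.86 × 0.857167 = 1795 N.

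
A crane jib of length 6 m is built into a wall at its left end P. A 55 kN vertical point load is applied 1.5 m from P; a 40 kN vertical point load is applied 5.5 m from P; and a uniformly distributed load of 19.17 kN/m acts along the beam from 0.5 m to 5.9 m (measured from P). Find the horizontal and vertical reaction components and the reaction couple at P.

P_x = 0, P_y = 198.5 kN, M_P = 633.8 kN·m

Resultant of the distributed load: 19.17 × 5.4 = 103.518 kN at 3.2 m from P.
ΣF_x = 0: P_x = 0.
ΣF_y = 0: P_y − 55 − 40 − 19.17·5.4 = 0 → P_y = 198.5 kN.
ΣM about P: M_P − 55·1.5 − 40·5.5 − (19.17·5.4)·3.2 = 0 → M_P = 633.8 kN·m.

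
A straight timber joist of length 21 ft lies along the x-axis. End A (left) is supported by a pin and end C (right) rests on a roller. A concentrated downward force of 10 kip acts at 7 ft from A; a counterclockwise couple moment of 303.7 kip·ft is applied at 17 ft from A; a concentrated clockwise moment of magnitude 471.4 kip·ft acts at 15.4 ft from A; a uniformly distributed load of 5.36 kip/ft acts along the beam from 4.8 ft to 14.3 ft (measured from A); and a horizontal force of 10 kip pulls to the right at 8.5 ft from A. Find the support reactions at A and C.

A_x = -10.00 kip, A_y = 26.44 kip, C_y = 34.48 kip

Resultant of the distributed load: 5.36 × 9.5 = 50.92 kip at 9.55 ft from A.
Moments about A: C_y·21 − 10·7 + 303.7 − 471.4 − (5.36·9.5)·9.55 = 0 → C_y = 723.986/21 = 34.4755 ≈ 34.48 kip.
ΣF_y = 0: A_y + 34.4755 − 10 − 5.36·9.5 = 0 → A_y = 26.44 kip.
ΣF_x = 0: A_x + 10 = 0 → A_x = -10.00 kip.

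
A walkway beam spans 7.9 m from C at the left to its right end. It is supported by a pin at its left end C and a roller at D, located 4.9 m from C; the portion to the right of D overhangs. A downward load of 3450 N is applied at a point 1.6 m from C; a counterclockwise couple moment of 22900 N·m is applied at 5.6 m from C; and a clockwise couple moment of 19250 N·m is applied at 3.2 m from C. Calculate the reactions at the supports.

C_x = 0, C_y = 3068 N, D_y = 381.6 N

Taking moments about C: D_y·4.9 − 3450·1.6 + 22900 − 19250 = 0 → D_y = 1870/4.9 = 381.633 ≈ 381.6 N.
ΣF_y = 0: C_y + 381.633 − 3450 = 0 → C_y = 3068 N.
ΣF_x = 0: no horizontal applied forces, so C_x = 0.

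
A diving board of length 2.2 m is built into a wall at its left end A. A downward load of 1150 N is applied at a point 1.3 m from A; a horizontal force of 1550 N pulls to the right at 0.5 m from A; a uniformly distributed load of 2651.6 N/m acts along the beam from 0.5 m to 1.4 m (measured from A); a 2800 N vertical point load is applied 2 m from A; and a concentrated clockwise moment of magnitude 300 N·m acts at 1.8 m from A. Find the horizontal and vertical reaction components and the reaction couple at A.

A_x = -1550 N, A_y = 6336 N, M_A = 9662 N·m

Resultant of the distributed load: 2651.6 × 0.9 = 2386.44 N at 0.95 m from A.
ΣF_x = 0: A_x + 1550 = 0 → A_x = -1550 N.
ΣF_y = 0: A_y − 1150 − 2651.6·0.9 − 2800 = 0 → A_y = 6336 N.
ΣM about A: M_A − 1150·1.3 − (2651.6·0.9)·0.95 − 2800·2 − 300 = 0 → M_A = 9662 N·m.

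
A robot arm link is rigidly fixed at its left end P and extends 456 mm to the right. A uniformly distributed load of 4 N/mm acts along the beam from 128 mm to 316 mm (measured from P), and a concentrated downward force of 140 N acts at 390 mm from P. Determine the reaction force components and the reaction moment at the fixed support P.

P_x = 0, P_y = 892.0 N, M_P = 221500 N·mm

Resultant of the distributed load: 4 × 188 = 752 N at 222 mm from P.
ΣF_x = 0: P_x = 0.
ΣF_y = 0: P_y − 4·188 − 140 = 0 → P_y = 892.0 N.
ΣM about P: M_P − (4·188)·222 − 140·390 = 0 → M_P = 221500 N·mm.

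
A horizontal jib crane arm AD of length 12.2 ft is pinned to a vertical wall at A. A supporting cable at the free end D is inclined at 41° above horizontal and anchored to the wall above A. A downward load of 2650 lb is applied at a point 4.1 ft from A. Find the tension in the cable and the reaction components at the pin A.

ΣM about A: T·sin41°·12.2 − 2650·4.1 = 0 → T = 10865/(12.2·0.656059) = 1357.46 ≈ 1357 lb.
ΣF_x = 0: A_x − T·cos41° = 0 → A_x = 1357.46 × 0.75471 = 1024 lb.
ΣF_y = 0: A_y + T·sin41° − 2650 = 0 → A_y = 2650 − 1357.46 × 0.656059 = 1759 lb.

T = 1357 lb, A_x = 1024 lb, A_y = 1759 lb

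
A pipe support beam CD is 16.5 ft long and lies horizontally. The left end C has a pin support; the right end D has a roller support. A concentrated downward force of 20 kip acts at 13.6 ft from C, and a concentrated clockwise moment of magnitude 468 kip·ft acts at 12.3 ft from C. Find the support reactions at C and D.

ΣM about C: D_y·16.5 − 20·13.6 − 468 = 0 → D_y = 740/16.5 = 44.8485 ≈ 44.85 kip.
ΣF_y = 0: C_y + 44.8485 − 20 = 0 → C_y = -24.85 kip.
ΣF_x = 0: no horizontal applied forces, so C_x = 0.

C_x = 0, C_y = -24.85 kip, D_y = 44.85 kip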